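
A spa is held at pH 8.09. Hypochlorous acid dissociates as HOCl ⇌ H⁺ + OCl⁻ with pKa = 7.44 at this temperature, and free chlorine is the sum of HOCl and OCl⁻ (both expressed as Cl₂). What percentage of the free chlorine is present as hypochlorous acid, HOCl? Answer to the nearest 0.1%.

[OCl⁻]/[HOCl] = 10^(pH − pKa) = 10^(8.09 − 7.44) = 10^0.65 = 4.467.
Fraction as HOCl = 1 / (1 + 4.467) = 0.1829.

18.3%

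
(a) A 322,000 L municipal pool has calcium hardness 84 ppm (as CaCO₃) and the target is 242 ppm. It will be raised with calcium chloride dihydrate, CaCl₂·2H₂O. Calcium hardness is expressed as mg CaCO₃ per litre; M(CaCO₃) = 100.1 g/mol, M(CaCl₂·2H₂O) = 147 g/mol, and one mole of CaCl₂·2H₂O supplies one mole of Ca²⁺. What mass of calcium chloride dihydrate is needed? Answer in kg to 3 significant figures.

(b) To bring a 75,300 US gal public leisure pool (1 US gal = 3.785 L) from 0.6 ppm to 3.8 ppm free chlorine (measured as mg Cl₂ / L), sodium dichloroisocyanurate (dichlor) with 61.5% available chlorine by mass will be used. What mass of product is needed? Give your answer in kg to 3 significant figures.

(a) 74.7 kg; (b) 1.48 kg

(a) Hardness to add: (242 − 84) = 158 mg/L as CaCO₃ × 322,000 L = 50,880 g as CaCO₃.
(a) Moles of Ca²⁺ (1 mol Ca²⁺ ≡ 1 mol CaCO₃): 50,880 / 100.1 g/mol = 508.3 mol.
(a) Mass of CaCl₂·2H₂O: 508.3 × 147 = 74,710 g.

(b) Volume: 75,300 US gal × 3.785 L/gal = 285,010 L.
(b) Chlorine deficit: 3.8 − 0.6 = 3.2 ppm = 3.2 mg/L as Cl₂.
(b) Cl₂ equivalent needed: 3.2 mg/L × 285,010 L = 912,000 mg = 912 g.
(b) Product at 61.5% available chlorine: 912 / 0.615 = 1483 g.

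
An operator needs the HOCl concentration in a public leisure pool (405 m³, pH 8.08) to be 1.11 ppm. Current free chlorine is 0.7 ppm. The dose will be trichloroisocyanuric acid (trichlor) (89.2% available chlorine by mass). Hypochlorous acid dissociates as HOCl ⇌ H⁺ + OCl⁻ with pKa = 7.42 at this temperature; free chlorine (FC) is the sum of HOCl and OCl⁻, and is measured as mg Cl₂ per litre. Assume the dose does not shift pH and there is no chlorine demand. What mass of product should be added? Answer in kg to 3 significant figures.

Volume: 405 m³ = 405,000 L.
[OCl⁻]/[HOCl] = 10^(pH − pKa) = 10^(8.08 − 7.42) = 4.571; fraction as HOCl = 1/(1 + 4.571) = 0.1795.
Free chlorine required for 1.11 ppm HOCl: 1.11 / 0.1795 = 6.184 ppm.
FC to add: 6.184 − 0.7 = 5.484 mg/L as Cl₂.
Cl₂ equivalent: 5.484 mg/L × 405,000 L = 2221 g.
Product at 89.2% available Cl: 2221 / 0.892 = 2490 g.

2.49 kg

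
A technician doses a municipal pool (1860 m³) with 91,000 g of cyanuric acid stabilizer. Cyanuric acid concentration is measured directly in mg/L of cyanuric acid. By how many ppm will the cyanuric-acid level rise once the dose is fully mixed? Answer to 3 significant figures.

Volume: 1860 m³ = 1,860,000 L.
Rise: 91,000 g / 1,860,000 L × 1000 = 48.92 mg/L.

48.9 ppm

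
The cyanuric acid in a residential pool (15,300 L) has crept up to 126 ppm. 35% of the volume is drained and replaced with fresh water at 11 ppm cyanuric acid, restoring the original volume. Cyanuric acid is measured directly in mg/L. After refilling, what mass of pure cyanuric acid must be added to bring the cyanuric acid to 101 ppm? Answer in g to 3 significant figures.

After draining 35% and refilling: 126 × 0.65 + 11 × 0.35 = 85.75 ppm.
Deficit to target: 101 − 85.75 = 15.25 mg/L.
Mass: 15.25 mg/L × 15,300 L = 233.3 g cyanuric acid.

233 g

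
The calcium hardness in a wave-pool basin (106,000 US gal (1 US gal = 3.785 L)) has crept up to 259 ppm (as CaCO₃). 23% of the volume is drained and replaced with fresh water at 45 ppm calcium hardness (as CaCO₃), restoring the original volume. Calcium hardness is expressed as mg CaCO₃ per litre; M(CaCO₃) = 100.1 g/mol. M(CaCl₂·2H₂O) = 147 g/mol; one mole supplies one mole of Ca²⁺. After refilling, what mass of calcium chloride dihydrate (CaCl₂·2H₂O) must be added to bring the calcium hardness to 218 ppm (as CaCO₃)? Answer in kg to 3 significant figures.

4.84 kg

Volume: 106,000 US gal × 3.785 L/gal = 401,210 L.
After draining 23% and refilling: 259 × 0.77 + 45 × 0.23 = 209.78 ppm.
Deficit to target: 218 − 209.78 = 8.22 mg/L.
As CaCO₃: 8.22 mg/L × 401,210 L = 3298 g; ÷ 100.1 = 32.95 mol Ca²⁺.
Mass: 32.95 × 147 = 4843 g.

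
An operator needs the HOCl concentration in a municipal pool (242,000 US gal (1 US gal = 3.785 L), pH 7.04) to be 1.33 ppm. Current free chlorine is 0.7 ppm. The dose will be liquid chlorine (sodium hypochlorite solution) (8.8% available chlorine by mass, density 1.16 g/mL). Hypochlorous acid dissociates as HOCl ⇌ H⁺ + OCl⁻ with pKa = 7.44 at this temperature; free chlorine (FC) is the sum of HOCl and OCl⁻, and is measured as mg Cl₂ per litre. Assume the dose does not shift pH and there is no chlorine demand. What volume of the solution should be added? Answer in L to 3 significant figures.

Volume: 242,000 US gal × 3.785 L/gal = 915,970 L.
[OCl⁻]/[HOCl] = 10^(pH − pKa) = 10^(7.04 − 7.44) = 0.3981; fraction as HOCl = 1/(1 + 0.3981) = 0.7153.
Free chlorine required for 1.33 ppm HOCl: 1.33 / 0.7153 = 1.859 ppm.
FC to add: 1.859 − 0.7 = 1.159 mg/L as Cl₂.
Cl₂ equivalent: 1.159 mg/L × 915,970 L = 1062 g.
Product at 8.8% available Cl: 1062 / 0.088 = 12,070 g.
Volume: 12,070 g ÷ 1.16 g/mL = 10,400 mL.

10.4 L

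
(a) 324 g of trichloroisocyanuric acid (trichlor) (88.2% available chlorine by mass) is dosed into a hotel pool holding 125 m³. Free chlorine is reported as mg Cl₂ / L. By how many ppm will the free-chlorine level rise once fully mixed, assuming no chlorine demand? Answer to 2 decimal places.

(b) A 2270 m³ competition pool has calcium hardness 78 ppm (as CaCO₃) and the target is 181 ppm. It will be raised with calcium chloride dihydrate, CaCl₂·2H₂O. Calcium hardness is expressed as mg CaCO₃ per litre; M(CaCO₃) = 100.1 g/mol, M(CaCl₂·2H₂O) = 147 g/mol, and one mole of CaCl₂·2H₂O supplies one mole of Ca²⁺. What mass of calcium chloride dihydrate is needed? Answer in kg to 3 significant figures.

(a) Volume: 125 m³ = 125,000 L.
(a) Available chlorine delivered: 324 g × 0.882 = 285.8 g as Cl₂.
(a) Concentration rise: 285.8 g / 125,000 L = 2.286 mg/L = 2.29 ppm.

(b) Volume: 2270 m³ = 2,270,000 L.
(b) Hardness to add: (181 − 78) = 103 mg/L as CaCO₃ × 2,270,000 L = 233,800 g as CaCO₃.
(b) Moles of Ca²⁺ (1 mol Ca²⁺ ≡ 1 mol CaCO₃): 233,800 / 100.1 g/mol = 2336 mol.
(b) Mass of CaCl₂·2H₂O: 2336 × 147 = 343,400 g.

(a) 2.29 ppm; (b) 343 kg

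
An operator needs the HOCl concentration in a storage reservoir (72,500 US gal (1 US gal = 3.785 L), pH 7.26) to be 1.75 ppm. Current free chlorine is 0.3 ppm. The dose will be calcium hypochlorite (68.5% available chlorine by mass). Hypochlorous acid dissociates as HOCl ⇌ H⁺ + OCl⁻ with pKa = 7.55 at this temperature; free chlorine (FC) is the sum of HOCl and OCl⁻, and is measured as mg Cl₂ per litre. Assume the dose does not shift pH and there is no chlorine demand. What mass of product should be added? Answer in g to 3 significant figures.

Volume: 72,500 US gal × 3.785 L/gal = 274,412 L.
[OCl⁻]/[HOCl] = 10^(pH − pKa) = 10^(7.26 − 7.55) = 0.5129; fraction as HOCl = 1/(1 + 0.5129) = 0.661.
Free chlorine required for 1.75 ppm HOCl: 1.75 / 0.661 = 2.648 ppm.
FC to add: 2.648 − 0.3 = 2.348 mg/L as Cl₂.
Cl₂ equivalent: 2.348 mg/L × 274,412 L = 644.2 g.
Product at 68.5% available Cl: 644.2 / 0.685 = 940.4 g.

940 g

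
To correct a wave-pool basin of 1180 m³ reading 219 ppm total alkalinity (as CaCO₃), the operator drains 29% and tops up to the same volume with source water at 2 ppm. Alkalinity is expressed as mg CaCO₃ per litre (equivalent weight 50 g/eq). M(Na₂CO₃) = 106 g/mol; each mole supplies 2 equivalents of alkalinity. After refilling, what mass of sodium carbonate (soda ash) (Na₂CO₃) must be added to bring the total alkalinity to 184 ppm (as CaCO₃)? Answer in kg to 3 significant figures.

Volume: 1180 m³ = 1,180,000 L.
After draining 29% and refilling: 219 × 0.71 + 2 × 0.29 = 156.07 ppm.
Deficit to target: 184 − 156.07 = 27.93 mg/L.
As CaCO₃: 27.93 mg/L × 1,180,000 L = 32,960 g; ÷ 50 g/eq ÷ 2 = 329.6 mol Na₂CO₃.
Mass: 329.6 × 106 = 34,930 g.

34.9 kg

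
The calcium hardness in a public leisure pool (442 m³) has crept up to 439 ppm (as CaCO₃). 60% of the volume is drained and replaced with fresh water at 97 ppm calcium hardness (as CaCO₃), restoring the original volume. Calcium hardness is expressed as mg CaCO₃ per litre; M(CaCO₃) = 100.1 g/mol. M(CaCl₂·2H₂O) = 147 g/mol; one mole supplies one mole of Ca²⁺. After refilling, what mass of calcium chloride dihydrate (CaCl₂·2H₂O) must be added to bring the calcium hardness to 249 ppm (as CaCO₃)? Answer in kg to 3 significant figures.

9.87 kg

Volume: 442 m³ = 442,000 L.
After draining 60% and refilling: 439 × 0.40 + 97 × 0.60 = 233.8 ppm.
Deficit to target: 249 − 233.8 = 15.2 mg/L.
As CaCO₃: 15.2 mg/L × 442,000 L = 6718 g; ÷ 100.1 = 67.12 mol Ca²⁺.
Mass: 67.12 × 147 = 9866 g.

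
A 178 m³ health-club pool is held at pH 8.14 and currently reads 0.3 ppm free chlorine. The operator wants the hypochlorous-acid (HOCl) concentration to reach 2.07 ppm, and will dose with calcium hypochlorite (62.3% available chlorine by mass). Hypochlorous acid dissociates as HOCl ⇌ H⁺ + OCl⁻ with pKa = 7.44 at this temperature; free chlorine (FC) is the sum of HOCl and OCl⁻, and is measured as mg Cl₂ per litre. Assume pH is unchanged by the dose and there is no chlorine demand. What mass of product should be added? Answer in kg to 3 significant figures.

3.47 kg

Volume: 178 m³ = 178,000 L.
[OCl⁻]/[HOCl] = 10^(pH − pKa) = 10^(8.14 − 7.44) = 5.012; fraction as HOCl = 1/(1 + 5.012) = 0.1663.
Free chlorine required for 2.07 ppm HOCl: 2.07 / 0.1663 = 12.44 ppm.
FC to add: 12.44 − 0.3 = 12.14 mg/L as Cl₂.
Cl₂ equivalent: 12.14 mg/L × 178,000 L = 2162 g.
Product at 62.3% available Cl: 2162 / 0.623 = 3470 g.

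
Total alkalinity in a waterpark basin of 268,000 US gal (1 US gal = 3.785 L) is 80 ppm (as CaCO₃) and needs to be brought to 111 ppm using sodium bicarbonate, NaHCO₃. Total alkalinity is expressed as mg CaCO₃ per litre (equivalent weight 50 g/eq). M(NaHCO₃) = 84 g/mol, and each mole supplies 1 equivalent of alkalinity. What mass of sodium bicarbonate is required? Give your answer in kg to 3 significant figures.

Volume: 268,000 US gal × 3.785 L/gal = 1,014,380 L.
Alkalinity to add: (111 − 80) = 31 mg/L as CaCO₃ × 1,014,380 L = 31,450 g as CaCO₃.
Equivalents: 31,450 g ÷ 50 g/eq = 628.9 eq.
NaHCO₃ supplies 1 eq per mole → 628.9 mol.
Mass: 628.9 mol × 84 g/mol = 52,830 g.

52.8 kg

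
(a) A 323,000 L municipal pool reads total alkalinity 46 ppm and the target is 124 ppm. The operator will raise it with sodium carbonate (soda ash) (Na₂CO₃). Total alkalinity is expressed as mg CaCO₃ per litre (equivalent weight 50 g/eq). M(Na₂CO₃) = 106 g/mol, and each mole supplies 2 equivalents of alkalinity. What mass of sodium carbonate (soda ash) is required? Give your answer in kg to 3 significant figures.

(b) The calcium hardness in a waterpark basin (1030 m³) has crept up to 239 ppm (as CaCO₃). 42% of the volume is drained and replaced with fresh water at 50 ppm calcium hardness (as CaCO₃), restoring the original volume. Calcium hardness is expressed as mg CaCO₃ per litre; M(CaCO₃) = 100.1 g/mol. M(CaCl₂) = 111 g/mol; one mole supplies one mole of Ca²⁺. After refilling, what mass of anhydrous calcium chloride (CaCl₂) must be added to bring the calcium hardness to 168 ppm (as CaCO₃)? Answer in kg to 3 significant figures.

(a) Alkalinity to add: (124 − 46) = 78 mg/L as CaCO₃ × 323,000 L = 25,190 g as CaCO₃.
(a) Equivalents: 25,190 g ÷ 50 g/eq = 503.9 eq.
(a) Each mole of Na₂CO₃ supplies 2 eq, so 503.9 / 2 = 251.9 mol.
(a) Mass: 251.9 mol × 106 g/mol = 26,710 g.

(b) Volume: 1030 m³ = 1,030,000 L.
(b) After draining 42% and refilling: 239 × 0.58 + 50 × 0.42 = 159.62 ppm.
(b) Deficit to target: 168 − 159.62 = 8.38 mg/L.
(b) As CaCO₃: 8.38 mg/L × 1,030,000 L = 8631 g; ÷ 100.1 = 86.23 mol Ca²⁺.
(b) Mass: 86.23 × 111 = 9571 g.

(a) 26.7 kg; (b) 9.57 kg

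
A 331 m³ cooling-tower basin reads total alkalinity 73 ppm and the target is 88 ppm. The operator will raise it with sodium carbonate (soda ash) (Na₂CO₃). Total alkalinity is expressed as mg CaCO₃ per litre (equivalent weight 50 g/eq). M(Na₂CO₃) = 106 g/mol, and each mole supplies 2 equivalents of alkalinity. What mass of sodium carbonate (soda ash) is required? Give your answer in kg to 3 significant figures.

5.26 kg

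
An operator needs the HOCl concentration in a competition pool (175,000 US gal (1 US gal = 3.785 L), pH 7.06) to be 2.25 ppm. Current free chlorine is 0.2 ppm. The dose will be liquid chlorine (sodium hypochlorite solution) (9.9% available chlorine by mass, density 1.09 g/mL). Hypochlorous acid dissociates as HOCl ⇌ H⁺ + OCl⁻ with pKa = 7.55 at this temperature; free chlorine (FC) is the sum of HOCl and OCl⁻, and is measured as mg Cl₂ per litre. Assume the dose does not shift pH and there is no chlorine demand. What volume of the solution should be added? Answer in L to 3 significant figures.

17.1 L

Volume: 175,000 US gal × 3.785 L/gal = 662,375 L.
[OCl⁻]/[HOCl] = 10^(pH − pKa) = 10^(7.06 − 7.55) = 0.3236; fraction as HOCl = 1/(1 + 0.3236) = 0.7555.
Free chlorine required for 2.25 ppm HOCl: 2.25 / 0.7555 = 2.978 ppm.
FC to add: 2.978 − 0.2 = 2.778 mg/L as Cl₂.
Cl₂ equivalent: 2.778 mg/L × 662,375 L = 1840 g.
Product at 9.9% available Cl: 1840 / 0.099 = 18,590 g.
Volume: 18,590 g ÷ 1.09 g/mL = 17,050 mL.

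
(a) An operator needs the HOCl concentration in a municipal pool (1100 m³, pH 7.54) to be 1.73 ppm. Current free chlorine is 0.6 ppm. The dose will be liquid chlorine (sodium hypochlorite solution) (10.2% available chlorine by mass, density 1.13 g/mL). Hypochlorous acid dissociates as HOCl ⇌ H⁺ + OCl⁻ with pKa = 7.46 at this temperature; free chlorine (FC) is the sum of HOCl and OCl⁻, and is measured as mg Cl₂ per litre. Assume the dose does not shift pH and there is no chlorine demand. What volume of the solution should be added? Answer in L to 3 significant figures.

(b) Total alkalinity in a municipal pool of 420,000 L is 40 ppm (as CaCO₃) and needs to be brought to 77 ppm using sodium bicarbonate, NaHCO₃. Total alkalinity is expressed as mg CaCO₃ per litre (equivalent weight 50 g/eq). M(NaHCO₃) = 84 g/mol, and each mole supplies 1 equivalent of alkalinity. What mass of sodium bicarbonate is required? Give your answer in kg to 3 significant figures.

(a) 30.6 L; (b) 26.1 kg

(a) Volume: 1100 m³ = 1,100,000 L.
(a) [OCl⁻]/[HOCl] = 10^(pH − pKa) = 10^(7.54 − 7.46) = 1.202; fraction as HOCl = 1/(1 + 1.202) = 0.4541.
(a) Free chlorine required for 1.73 ppm HOCl: 1.73 / 0.4541 = 3.81 ppm.
(a) FC to add: 3.81 − 0.6 = 3.21 mg/L as Cl₂.
(a) Cl₂ equivalent: 3.21 mg/L × 1,100,000 L = 3531 g.
(a) Product at 10.2% available Cl: 3531 / 0.102 = 34,620 g.
(a) Volume: 34,620 g ÷ 1.13 g/mL = 30,630 mL.

(b) Alkalinity to add: (77 − 40) = 37 mg/L as CaCO₃ × 420,000 L = 15,540 g as CaCO₃.
(b) Equivalents: 15,540 g ÷ 50 g/eq = 310.8 eq.
(b) NaHCO₃ supplies 1 eq per mole → 310.8 mol.
(b) Mass: 310.8 mol × 84 g/mol = 26,110 g.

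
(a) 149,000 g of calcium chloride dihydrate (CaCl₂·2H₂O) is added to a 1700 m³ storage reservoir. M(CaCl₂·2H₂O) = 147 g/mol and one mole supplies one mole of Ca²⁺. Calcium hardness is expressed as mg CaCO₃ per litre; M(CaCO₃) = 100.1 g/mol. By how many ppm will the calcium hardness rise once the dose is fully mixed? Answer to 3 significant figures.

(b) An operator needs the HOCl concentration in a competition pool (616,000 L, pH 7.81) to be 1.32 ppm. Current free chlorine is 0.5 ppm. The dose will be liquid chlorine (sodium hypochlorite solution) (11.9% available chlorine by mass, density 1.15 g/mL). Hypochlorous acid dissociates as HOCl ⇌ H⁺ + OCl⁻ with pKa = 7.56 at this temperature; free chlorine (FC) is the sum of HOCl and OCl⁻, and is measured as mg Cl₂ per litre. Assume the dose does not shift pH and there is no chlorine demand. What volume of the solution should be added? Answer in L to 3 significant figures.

(a) 59.7 ppm; (b) 14.3 L

(a) Volume: 1700 m³ = 1,700,000 L.
(a) Moles of Ca²⁺: 149,000 g ÷ 147 g/mol = 1014 mol.
(a) As CaCO₃: 1014 mol × 100.1 g/mol = 101,500 g.
(a) Rise: 101,500 g / 1,700,000 L × 1000 = 59.68 mg/L.

(b) [OCl⁻]/[HOCl] = 10^(pH − pKa) = 10^(7.81 − 7.56) = 1.778; fraction as HOCl = 1/(1 + 1.778) = 0.3599.
(b) Free chlorine required for 1.32 ppm HOCl: 1.32 / 0.3599 = 3.667 ppm.
(b) FC to add: 3.667 − 0.5 = 3.167 mg/L as Cl₂.
(b) Cl₂ equivalent: 3.167 mg/L × 616,000 L = 1951 g.
(b) Product at 11.9% available Cl: 1951 / 0.119 = 16,400 g.
(b) Volume: 16,400 g ÷ 1.15 g/mL = 14,260 mL.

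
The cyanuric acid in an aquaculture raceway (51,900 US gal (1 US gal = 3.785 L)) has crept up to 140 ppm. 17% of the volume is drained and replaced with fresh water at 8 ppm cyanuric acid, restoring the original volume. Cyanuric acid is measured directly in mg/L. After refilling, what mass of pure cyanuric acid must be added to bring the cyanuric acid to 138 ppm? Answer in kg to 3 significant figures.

Volume: 51,900 US gal × 3.785 L/gal = 196,442 L.
After draining 17% and refilling: 140 × 0.83 + 8 × 0.17 = 117.56 ppm.
Deficit to target: 138 − 117.56 = 20.44 mg/L.
Mass: 20.44 mg/L × 196,442 L = 4015 g cyanuric acid.

4.02 kg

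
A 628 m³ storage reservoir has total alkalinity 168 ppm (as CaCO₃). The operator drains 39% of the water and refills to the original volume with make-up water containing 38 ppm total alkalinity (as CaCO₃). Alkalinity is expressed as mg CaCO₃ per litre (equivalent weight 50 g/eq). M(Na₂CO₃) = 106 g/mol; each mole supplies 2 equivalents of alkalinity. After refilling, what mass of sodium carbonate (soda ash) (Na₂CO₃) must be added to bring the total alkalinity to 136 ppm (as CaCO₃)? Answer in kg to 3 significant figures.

Volume: 628 m³ = 628,000 L.
After draining 39% and refilling: 168 × 0.61 + 38 × 0.39 = 117.3 ppm.
Deficit to target: 136 − 117.3 = 18.7 mg/L.
As CaCO₃: 18.7 mg/L × 628,000 L = 11,740 g; ÷ 50 g/eq ÷ 2 = 117.4 mol Na₂CO₃.
Mass: 117.4 × 106 = 12,450 g.

12.4 kg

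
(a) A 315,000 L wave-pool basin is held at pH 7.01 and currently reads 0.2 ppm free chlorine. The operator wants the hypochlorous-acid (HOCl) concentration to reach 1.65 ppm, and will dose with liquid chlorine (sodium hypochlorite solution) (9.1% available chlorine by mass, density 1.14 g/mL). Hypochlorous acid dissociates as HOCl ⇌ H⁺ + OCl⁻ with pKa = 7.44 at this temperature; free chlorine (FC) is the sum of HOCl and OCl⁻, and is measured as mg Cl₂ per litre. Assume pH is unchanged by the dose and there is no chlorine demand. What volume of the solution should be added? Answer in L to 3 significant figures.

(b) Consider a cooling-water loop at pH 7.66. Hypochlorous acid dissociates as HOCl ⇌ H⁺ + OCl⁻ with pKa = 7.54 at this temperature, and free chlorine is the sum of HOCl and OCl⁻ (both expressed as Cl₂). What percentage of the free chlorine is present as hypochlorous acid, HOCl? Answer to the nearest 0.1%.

(a) [OCl⁻]/[HOCl] = 10^(pH − pKa) = 10^(7.01 − 7.44) = 0.3715; fraction as HOCl = 1/(1 + 0.3715) = 0.7291.
(a) Free chlorine required for 1.65 ppm HOCl: 1.65 / 0.7291 = 2.263 ppm.
(a) FC to add: 2.263 − 0.2 = 2.063 mg/L as Cl₂.
(a) Cl₂ equivalent: 2.063 mg/L × 315,000 L = 649.9 g.
(a) Product at 9.1% available Cl: 649.9 / 0.091 = 7141 g.
(a) Volume: 7141 g ÷ 1.14 g/mL = 6264 mL.

(b) [OCl⁻]/[HOCl] = 10^(pH − pKa) = 10^(7.66 − 7.54) = 10^0.12 = 1.318.
(b) Fraction as HOCl = 1 / (1 + 1.318) = 0.4314.

(a) 6.26 L; (b) 43.1%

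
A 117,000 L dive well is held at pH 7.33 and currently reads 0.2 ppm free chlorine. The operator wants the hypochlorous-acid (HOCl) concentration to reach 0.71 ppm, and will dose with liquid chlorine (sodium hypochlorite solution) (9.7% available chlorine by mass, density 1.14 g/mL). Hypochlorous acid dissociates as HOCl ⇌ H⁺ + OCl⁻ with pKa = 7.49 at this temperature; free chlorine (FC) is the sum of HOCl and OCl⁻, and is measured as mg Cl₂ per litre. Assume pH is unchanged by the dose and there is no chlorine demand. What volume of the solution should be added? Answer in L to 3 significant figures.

[OCl⁻]/[HOCl] = 10^(pH − pKa) = 10^(7.33 − 7.49) = 0.6918; fraction as HOCl = 1/(1 + 0.6918) = 0.5911.
Free chlorine required for 0.71 ppm HOCl: 0.71 / 0.5911 = 1.201 ppm.
FC to add: 1.201 − 0.2 = 1.001 mg/L as Cl₂.
Cl₂ equivalent: 1.001 mg/L × 117,000 L = 117.1 g.
Product at 9.7% available Cl: 117.1 / 0.097 = 1208 g.
Volume: 1208 g ÷ 1.14 g/mL = 1059 mL.

1.06 L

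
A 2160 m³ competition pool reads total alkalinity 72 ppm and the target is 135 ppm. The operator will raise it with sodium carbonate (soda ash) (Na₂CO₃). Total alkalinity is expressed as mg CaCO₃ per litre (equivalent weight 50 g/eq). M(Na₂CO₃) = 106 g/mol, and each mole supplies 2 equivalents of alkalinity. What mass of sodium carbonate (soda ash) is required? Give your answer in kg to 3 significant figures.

Volume: 2160 m³ = 2,160,000 L.
Alkalinity to add: (135 − 72) = 63 mg/L as CaCO₃ × 2,160,000 L = 136,100 g as CaCO₃.
Equivalents: 136,100 g ÷ 50 g/eq = 2722 eq.
Each mole of Na₂CO₃ supplies 2 eq, so 2722 / 2 = 1361 mol.
Mass: 1361 mol × 106 g/mol = 144,200 g.

144 kg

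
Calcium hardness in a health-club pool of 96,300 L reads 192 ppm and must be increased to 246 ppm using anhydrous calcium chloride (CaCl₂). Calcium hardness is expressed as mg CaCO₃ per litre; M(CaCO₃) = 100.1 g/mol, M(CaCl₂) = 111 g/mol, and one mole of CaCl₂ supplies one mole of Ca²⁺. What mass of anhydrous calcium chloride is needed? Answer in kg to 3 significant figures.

5.77 kg

Hardness to add: (246 − 192) = 54 mg/L as CaCO₃ × 96,300 L = 5200 g as CaCO₃.
Moles of Ca²⁺ (1 mol Ca²⁺ ≡ 1 mol CaCO₃): 5200 / 100.1 g/mol = 51.95 mol.
Mass of CaCl₂: 51.95 × 111 = 5766 g.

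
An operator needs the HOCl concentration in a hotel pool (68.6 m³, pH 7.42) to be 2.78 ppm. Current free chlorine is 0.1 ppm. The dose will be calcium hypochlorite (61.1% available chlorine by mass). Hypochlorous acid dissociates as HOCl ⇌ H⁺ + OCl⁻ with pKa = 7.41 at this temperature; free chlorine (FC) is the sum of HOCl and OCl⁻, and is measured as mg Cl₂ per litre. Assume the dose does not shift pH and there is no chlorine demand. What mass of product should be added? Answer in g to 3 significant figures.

620 g

Volume: 68.6 m³ = 68,600 L.
[OCl⁻]/[HOCl] = 10^(pH − pKa) = 10^(7.42 − 7.41) = 1.023; fraction as HOCl = 1/(1 + 1.023) = 0.4942.
Free chlorine required for 2.78 ppm HOCl: 2.78 / 0.4942 = 5.625 ppm.
FC to add: 5.625 − 0.1 = 5.525 mg/L as Cl₂.
Cl₂ equivalent: 5.525 mg/L × 68,600 L = 379 g.
Product at 61.1% available Cl: 379 / 0.611 = 620.3 g.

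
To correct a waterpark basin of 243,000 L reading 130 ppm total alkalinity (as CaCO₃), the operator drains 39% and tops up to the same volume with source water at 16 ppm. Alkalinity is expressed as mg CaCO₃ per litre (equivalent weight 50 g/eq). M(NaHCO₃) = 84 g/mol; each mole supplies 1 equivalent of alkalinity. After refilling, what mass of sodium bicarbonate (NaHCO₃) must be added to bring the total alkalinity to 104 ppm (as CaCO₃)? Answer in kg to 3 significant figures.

7.54 kg

After draining 39% and refilling: 130 × 0.61 + 16 × 0.39 = 85.54 ppm.
Deficit to target: 104 − 85.54 = 18.46 mg/L.
As CaCO₃: 18.46 mg/L × 243,000 L = 4486 g; ÷ 50 g/eq ÷ 1 = 89.72 mol NaHCO₃.
Mass: 89.72 × 84 = 7536 g.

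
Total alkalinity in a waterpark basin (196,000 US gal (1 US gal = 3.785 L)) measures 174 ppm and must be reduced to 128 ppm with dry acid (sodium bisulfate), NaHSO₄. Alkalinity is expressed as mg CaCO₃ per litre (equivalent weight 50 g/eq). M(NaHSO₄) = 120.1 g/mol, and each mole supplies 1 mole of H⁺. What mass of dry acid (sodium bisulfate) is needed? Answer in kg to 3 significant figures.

82.0 kg

Volume: 196,000 US gal × 3.785 L/gal = 741,860 L.
Alkalinity to neutralize: (174 − 128) = 46 mg/L as CaCO₃ × 741,860 L = 34,130 g as CaCO₃.
Equivalents of H⁺ required: 34,130 ÷ 50 g/eq = 682.5 eq = 682.5 mol NaHSO₄.
Mass of NaHSO₄: 682.5 × 120.1 = 81,970 g.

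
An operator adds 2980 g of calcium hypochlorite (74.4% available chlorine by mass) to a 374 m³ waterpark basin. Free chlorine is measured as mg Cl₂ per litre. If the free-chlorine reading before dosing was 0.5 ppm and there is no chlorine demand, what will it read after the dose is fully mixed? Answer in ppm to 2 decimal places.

6.43 ppm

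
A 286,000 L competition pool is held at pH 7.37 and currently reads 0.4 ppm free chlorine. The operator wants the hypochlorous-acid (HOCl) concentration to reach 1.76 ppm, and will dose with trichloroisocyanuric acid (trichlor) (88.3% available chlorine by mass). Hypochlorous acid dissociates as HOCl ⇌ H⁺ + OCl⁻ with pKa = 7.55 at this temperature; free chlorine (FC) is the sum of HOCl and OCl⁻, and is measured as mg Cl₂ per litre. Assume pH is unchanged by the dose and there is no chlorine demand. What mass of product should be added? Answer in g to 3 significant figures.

[OCl⁻]/[HOCl] = 10^(pH − pKa) = 10^(7.37 − 7.55) = 0.6607; fraction as HOCl = 1/(1 + 0.6607) = 0.6022.
Free chlorine required for 1.76 ppm HOCl: 1.76 / 0.6022 = 2.923 ppm.
FC to add: 2.923 − 0.4 = 2.523 mg/L as Cl₂.
Cl₂ equivalent: 2.523 mg/L × 286,000 L = 721.5 g.
Product at 88.3% available Cl: 721.5 / 0.883 = 817.1 g.

817 g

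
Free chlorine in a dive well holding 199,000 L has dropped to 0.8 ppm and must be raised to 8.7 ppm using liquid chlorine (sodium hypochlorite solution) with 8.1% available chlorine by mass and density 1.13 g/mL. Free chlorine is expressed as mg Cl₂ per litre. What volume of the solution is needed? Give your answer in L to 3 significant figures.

17.2 L

Chlorine deficit: 8.7 − 0.8 = 7.9 ppm = 7.9 mg/L as Cl₂.
Cl₂ equivalent needed: 7.9 mg/L × 199,000 L = 1,572,000 mg = 1572 g.
Product at 8.1% available chlorine: 1572 / 0.081 = 19,410 g.
Volume at density 1.13 g/mL: 19,410 g ÷ 1.13 g/mL = 17,180 mL.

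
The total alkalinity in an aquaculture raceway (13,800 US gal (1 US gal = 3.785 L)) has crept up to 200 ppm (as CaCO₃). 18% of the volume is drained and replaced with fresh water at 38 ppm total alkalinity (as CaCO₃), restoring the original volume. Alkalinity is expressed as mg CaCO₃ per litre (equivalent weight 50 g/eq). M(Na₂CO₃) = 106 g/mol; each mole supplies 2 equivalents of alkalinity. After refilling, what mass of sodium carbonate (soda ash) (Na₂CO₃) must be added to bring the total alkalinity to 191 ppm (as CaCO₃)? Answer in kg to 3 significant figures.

1.12 kg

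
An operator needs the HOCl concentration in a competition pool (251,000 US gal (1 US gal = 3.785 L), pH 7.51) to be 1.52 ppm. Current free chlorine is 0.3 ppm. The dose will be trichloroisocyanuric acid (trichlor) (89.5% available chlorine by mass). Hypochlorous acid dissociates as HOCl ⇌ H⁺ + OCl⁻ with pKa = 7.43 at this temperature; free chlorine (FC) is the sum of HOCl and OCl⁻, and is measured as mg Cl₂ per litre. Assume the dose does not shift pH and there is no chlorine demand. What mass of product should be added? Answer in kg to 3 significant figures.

Volume: 251,000 US gal × 3.785 L/gal = 950,035 L.
[OCl⁻]/[HOCl] = 10^(pH − pKa) = 10^(7.51 − 7.43) = 1.202; fraction as HOCl = 1/(1 + 1.202) = 0.4541.
Free chlorine required for 1.52 ppm HOCl: 1.52 / 0.4541 = 3.347 ppm.
FC to add: 3.347 − 0.3 = 3.047 mg/L as Cl₂.
Cl₂ equivalent: 3.047 mg/L × 950,035 L = 2895 g.
Product at 89.5% available Cl: 2895 / 0.895 = 3235 g.

3.23 kg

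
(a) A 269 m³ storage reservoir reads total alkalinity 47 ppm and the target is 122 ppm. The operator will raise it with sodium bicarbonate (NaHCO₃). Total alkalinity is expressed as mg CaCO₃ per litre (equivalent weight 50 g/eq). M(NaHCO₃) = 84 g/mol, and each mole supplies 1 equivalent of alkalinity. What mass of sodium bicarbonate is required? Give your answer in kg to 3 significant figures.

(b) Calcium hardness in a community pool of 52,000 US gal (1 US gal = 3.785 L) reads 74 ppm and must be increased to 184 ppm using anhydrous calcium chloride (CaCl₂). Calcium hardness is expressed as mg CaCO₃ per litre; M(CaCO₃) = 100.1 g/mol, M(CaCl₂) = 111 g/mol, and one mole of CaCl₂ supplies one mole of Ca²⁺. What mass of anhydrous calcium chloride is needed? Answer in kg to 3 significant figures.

(a) 33.9 kg; (b) 24.0 kg

(a) Volume: 269 m³ = 269,000 L.
(a) Alkalinity to add: (122 − 47) = 75 mg/L as CaCO₃ × 269,000 L = 20,180 g as CaCO₃.
(a) Equivalents: 20,180 g ÷ 50 g/eq = 403.5 eq.
(a) NaHCO₃ supplies 1 eq per mole → 403.5 mol.
(a) Mass: 403.5 mol × 84 g/mol = 33,890 g.

(b) Volume: 52,000 US gal × 3.785 L/gal = 196,820 L.
(b) Hardness to add: (184 − 74) = 110 mg/L as CaCO₃ × 196,820 L = 21,650 g as CaCO₃.
(b) Moles of Ca²⁺ (1 mol Ca²⁺ ≡ 1 mol CaCO₃): 21,650 / 100.1 g/mol = 216.3 mol.
(b) Mass of CaCl₂: 216.3 × 111 = 24,010 g.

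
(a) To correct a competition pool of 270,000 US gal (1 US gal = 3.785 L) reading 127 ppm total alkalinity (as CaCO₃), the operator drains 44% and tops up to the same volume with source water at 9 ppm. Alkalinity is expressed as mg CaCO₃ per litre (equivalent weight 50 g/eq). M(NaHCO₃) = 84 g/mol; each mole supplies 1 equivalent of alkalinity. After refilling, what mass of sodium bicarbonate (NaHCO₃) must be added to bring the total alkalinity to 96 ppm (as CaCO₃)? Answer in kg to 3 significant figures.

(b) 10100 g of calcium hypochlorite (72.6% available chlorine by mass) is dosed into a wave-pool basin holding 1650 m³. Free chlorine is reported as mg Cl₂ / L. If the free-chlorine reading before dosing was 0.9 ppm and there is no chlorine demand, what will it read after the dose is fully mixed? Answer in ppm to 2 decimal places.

(a) 35.9 kg; (b) 5.34 ppm

(a) Volume: 270,000 US gal × 3.785 L/gal = 1,021,950 L.
(a) After draining 44% and refilling: 127 × 0.56 + 9 × 0.44 = 75.08 ppm.
(a) Deficit to target: 96 − 75.08 = 20.92 mg/L.
(a) As CaCO₃: 20.92 mg/L × 1,021,950 L = 21,380 g; ÷ 50 g/eq ÷ 1 = 427.6 mol NaHCO₃.
(a) Mass: 427.6 × 84 = 35,920 g.

(b) Volume: 1650 m³ = 1,650,000 L.
(b) Available chlorine delivered: 10,100 g × 0.726 = 7333 g as Cl₂.
(b) Concentration rise: 7333 g / 1,650,000 L = 4.444 mg/L = 4.44 ppm.
(b) Final FC: 0.9 + 4.44 = 5.34 ppm.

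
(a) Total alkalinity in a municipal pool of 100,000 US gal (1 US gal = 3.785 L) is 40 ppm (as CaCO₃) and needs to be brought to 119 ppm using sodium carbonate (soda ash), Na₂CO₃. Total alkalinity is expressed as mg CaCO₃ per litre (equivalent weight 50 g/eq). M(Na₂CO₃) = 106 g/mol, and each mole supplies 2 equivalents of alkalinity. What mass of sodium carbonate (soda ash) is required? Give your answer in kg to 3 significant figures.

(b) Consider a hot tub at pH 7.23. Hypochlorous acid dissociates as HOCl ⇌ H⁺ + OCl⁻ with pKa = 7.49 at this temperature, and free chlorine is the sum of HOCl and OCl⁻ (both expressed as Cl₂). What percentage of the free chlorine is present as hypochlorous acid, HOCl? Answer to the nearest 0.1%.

(a) Volume: 100,000 US gal × 3.785 L/gal = 378,500 L.
(a) Alkalinity to add: (119 − 40) = 79 mg/L as CaCO₃ × 378,500 L = 29,900 g as CaCO₃.
(a) Equivalents: 29,900 g ÷ 50 g/eq = 598 eq.
(a) Each mole of Na₂CO₃ supplies 2 eq, so 598 / 2 = 299 mol.
(a) Mass: 299 mol × 106 g/mol = 31,700 g.

(b) [OCl⁻]/[HOCl] = 10^(pH − pKa) = 10^(7.23 − 7.49) = 10^-0.26 = 0.5495.
(b) Fraction as HOCl = 1 / (1 + 0.5495) = 0.6454.

(a) 31.7 kg; (b) 64.5%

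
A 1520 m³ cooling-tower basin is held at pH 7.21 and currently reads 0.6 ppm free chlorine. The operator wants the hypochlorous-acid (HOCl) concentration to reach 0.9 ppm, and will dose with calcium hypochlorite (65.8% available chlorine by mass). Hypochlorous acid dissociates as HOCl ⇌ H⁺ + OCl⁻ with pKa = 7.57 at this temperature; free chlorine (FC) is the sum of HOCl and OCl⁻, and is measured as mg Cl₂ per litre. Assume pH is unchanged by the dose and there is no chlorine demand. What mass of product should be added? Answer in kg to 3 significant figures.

Volume: 1520 m³ = 1,520,000 L.
[OCl⁻]/[HOCl] = 10^(pH − pKa) = 10^(7.21 − 7.57) = 0.4365; fraction as HOCl = 1/(1 + 0.4365) = 0.6961.
Free chlorine required for 0.9 ppm HOCl: 0.9 / 0.6961 = 1.293 ppm.
FC to add: 1.293 − 0.6 = 0.6929 mg/L as Cl₂.
Cl₂ equivalent: 0.6929 mg/L × 1,520,000 L = 1053 g.
Product at 65.8% available Cl: 1053 / 0.658 = 1601 g.

1.60 kg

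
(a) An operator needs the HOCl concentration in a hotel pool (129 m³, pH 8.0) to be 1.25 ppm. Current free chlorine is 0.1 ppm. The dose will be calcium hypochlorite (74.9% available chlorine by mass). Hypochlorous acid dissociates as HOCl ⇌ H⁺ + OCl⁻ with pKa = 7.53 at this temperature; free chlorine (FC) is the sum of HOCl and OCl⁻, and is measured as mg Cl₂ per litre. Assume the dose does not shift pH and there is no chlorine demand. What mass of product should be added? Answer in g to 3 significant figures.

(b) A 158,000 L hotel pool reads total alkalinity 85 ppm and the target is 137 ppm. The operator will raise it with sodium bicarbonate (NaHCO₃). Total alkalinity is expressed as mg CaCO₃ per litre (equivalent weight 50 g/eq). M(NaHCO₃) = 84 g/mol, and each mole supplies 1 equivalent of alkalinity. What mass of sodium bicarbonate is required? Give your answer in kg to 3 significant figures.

(a) 833 g; (b) 13.8 kg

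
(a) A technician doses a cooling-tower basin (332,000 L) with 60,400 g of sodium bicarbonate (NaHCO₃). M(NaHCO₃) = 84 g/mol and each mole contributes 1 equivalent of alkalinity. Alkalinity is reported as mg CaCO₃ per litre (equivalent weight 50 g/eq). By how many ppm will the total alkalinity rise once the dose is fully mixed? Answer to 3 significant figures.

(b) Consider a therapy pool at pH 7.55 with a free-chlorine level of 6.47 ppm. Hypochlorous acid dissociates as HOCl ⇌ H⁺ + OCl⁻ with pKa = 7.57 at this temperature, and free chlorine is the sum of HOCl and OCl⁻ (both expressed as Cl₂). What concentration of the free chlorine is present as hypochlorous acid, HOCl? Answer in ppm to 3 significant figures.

(a) 108 ppm; (b) 3.31 ppm

(a) Moles of NaHCO₃: 60,400 g ÷ 84 g/mol = 719 mol → 719 eq of alkalinity.
(a) As CaCO₃: 719 eq × 50 g/eq = 35,950 g.
(a) Rise: 35,950 g / 332,000 L × 1000 = 108.3 mg/L.

(b) [OCl⁻]/[HOCl] = 10^(pH − pKa) = 10^(7.55 − 7.57) = 10^-0.02 = 0.955.
(b) Fraction as HOCl = 1 / (1 + 0.955) = 0.5115.
(b) HOCl = 0.5115 × 6.47 ppm = 3.309 ppm.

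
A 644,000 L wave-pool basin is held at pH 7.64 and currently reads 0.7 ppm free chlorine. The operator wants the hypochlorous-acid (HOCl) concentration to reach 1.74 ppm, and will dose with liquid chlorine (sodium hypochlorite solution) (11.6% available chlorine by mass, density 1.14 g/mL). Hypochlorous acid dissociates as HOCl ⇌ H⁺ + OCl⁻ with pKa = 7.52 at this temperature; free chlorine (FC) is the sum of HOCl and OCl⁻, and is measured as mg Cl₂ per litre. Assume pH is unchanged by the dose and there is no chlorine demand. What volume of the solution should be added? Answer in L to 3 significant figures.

16.2 L

[OCl⁻]/[HOCl] = 10^(pH − pKa) = 10^(7.64 − 7.52) = 1.318; fraction as HOCl = 1/(1 + 1.318) = 0.4314.
Free chlorine required for 1.74 ppm HOCl: 1.74 / 0.4314 = 4.034 ppm.
FC to add: 4.034 − 0.7 = 3.334 mg/L as Cl₂.
Cl₂ equivalent: 3.334 mg/L × 644,000 L = 2147 g.
Product at 11.6% available Cl: 2147 / 0.116 = 18,510 g.
Volume: 18,510 g ÷ 1.14 g/mL = 16,240 mL.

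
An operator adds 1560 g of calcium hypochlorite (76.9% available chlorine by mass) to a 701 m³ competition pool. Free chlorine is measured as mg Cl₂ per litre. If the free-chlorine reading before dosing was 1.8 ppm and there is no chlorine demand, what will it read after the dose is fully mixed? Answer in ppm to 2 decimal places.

Volume: 701 m³ = 701,000 L.
Available chlorine delivered: 1560 g × 0.769 = 1200 g as Cl₂.
Concentration rise: 1200 g / 701,000 L = 1.711 mg/L = 1.71 ppm.
Final FC: 1.8 + 1.71 = 3.51 ppm.

3.51 ppm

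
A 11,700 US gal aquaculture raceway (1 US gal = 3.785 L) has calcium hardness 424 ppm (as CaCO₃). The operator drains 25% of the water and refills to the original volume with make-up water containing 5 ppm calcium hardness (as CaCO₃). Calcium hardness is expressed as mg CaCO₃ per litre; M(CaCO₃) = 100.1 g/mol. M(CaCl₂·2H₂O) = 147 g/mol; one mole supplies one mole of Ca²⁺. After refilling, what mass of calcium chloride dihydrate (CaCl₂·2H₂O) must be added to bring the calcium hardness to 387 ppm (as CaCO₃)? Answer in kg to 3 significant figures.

Volume: 11,700 US gal × 3.785 L/gal = 44,284 L.
After draining 25% and refilling: 424 × 0.75 + 5 × 0.25 = 319.25 ppm.
Deficit to target: 387 − 319.25 = 67.75 mg/L.
As CaCO₃: 67.75 mg/L × 44,284 L = 3000 g; ÷ 100.1 = 29.97 mol Ca²⁺.
Mass: 29.97 × 147 = 4406 g.

4.41 kg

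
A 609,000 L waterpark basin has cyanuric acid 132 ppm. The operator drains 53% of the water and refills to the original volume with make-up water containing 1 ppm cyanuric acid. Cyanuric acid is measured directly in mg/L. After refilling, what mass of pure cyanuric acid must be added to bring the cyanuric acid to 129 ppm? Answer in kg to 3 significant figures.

After draining 53% and refilling: 132 × 0.47 + 1 × 0.53 = 62.57 ppm.
Deficit to target: 129 − 62.57 = 66.43 mg/L.
Mass: 66.43 mg/L × 609,000 L = 40,460 g cyanuric acid.

40.5 kg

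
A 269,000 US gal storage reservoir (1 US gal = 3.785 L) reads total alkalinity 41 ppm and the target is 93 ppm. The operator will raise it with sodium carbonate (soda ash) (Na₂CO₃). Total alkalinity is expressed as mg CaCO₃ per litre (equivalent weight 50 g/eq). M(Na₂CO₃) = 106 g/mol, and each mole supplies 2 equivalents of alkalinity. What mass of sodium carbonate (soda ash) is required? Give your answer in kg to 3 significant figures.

56.1 kg

Volume: 269,000 US gal × 3.785 L/gal = 1,018,165 L.
Alkalinity to add: (93 − 41) = 52 mg/L as CaCO₃ × 1,018,165 L = 52,940 g as CaCO₃.
Equivalents: 52,940 g ÷ 50 g/eq = 1059 eq.
Each mole of Na₂CO₃ supplies 2 eq, so 1059 / 2 = 529.4 mol.
Mass: 529.4 mol × 106 g/mol = 56,120 g.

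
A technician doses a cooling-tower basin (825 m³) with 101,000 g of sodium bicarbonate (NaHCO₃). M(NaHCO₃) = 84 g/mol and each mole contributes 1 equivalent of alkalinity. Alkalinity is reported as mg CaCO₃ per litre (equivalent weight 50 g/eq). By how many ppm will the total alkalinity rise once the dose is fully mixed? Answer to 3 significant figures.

72.9 ppm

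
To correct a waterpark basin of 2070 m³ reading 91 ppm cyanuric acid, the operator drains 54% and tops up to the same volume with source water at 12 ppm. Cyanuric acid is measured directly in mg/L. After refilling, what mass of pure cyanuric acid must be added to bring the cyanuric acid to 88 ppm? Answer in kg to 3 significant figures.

Volume: 2070 m³ = 2,070,000 L.
After draining 54% and refilling: 91 × 0.46 + 12 × 0.54 = 48.34 ppm.
Deficit to target: 88 − 48.34 = 39.66 mg/L.
Mass: 39.66 mg/L × 2,070,000 L = 82,100 g cyanuric acid.

82.1 kg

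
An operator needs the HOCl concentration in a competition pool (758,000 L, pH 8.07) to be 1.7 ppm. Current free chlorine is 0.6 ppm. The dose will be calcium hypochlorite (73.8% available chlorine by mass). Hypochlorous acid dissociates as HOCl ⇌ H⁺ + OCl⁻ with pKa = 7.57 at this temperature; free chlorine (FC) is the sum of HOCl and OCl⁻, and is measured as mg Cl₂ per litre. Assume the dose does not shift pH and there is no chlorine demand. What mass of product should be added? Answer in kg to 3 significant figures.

6.65 kg

[OCl⁻]/[HOCl] = 10^(pH − pKa) = 10^(8.07 − 7.57) = 3.162; fraction as HOCl = 1/(1 + 3.162) = 0.2403.
Free chlorine required for 1.7 ppm HOCl: 1.7 / 0.2403 = 7.076 ppm.
FC to add: 7.076 − 0.6 = 6.476 mg/L as Cl₂.
Cl₂ equivalent: 6.476 mg/L × 758,000 L = 4909 g.
Product at 73.8% available Cl: 4909 / 0.738 = 6651 g.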